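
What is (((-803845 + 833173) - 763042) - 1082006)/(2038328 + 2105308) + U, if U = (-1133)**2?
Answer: 443261511457/345303 ≈ 1.2837e+6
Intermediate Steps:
U = 1283689
(((-803845 + 833173) - 763042) - 1082006)/(2038328 + 2105308) + U = (((-803845 + 833173) - 763042) - 1082006)/(2038328 + 2105308) + 1283689 = ((29328 - 763042) - 1082006)/4143636 + 1283689 = (-733714 - 1082006)*(1/4143636) + 1283689 = -1815720*1/4143636 + 1283689 = -151310/345303 + 1283689 = 443261511457/345303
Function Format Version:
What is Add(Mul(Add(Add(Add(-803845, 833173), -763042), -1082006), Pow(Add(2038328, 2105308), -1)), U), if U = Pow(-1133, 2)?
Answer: Rational(443261511457, 345303) ≈ 1.2837e+6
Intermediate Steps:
U = 1283689
Add(Mul(Add(Add(Add(-803845, 833173), -763042), -1082006), Pow(Add(2038328, 2105308), -1)), U) = Add(Mul(Add(Add(Add(-803845, 833173), -763042), -1082006), Pow(Add(2038328, 2105308), -1)), 1283689) = Add(Mul(Add(Add(29328, -763042), -1082006), Pow(4143636, -1)), 1283689) = Add(Mul(Add(-733714, -1082006), Rational(1, 4143636)), 1283689) = Add(Mul(-1815720, Rational(1, 4143636)), 1283689) = Add(Rational(-151310, 345303), 1283689) = Rational(443261511457, 345303)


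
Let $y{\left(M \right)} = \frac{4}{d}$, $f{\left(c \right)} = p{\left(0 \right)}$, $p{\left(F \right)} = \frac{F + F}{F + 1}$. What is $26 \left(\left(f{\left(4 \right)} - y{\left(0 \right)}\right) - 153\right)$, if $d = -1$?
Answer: $-3874$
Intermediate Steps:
$p{\left(F \right)} = \frac{2 F}{1 + F}$
$f{\left(c \right)} = 0$ ($f{\left(c \right)} = 2 \cdot 0 \frac{1}{1 + 0} = 2 \cdot 0 \cdot 1^{-1} = 2 \cdot 0 \cdot 1 = 0$)
$y{\left(M \right)} = -4$ ($y{\left(M \right)} = \frac{4}{-1} = 4 \left(-1\right) = -4$)
$26 \left(\left(f{\left(4 \right)} - y{\left(0 \right)}\right) - 153\right) = 26 \left(\left(0 - -4\right) - 153\right) = 26 \left(\left(0 + 4\right) - 153\right) = 26 \left(4 - 153\right) = 26 \left(-149\right) = -3874$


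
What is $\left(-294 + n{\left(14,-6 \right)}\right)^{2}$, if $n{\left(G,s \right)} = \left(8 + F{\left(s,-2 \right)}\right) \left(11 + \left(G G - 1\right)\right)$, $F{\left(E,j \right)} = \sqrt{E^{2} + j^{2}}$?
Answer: $3530756 + 1115696 \sqrt{10} \approx 7.0589 \cdot 10^{6}$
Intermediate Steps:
$n{\left(G,s \right)} = \left(8 + \sqrt{4 + s^{2}}\right) \left(10 + G^{2}\right)$ ($n{\left(G,s \right)} = \left(8 + \sqrt{s^{2} + \left(-2\right)^{2}}\right) \left(11 + \left(G G - 1\right)\right) = \left(8 + \sqrt{s^{2} + 4}\right) \left(11 + \left(G^{2} - 1\right)\right) = \left(8 + \sqrt{4 + s^{2}}\right) \left(11 + \left(-1 + G^{2}\right)\right) = \left(8 + \sqrt{4 + s^{2}}\right) \left(10 + G^{2}\right)$)
$\left(-294 + n{\left(14,-6 \right)}\right)^{2} = \left(-294 + \left(80 + 8 \cdot 14^{2} + 10 \sqrt{4 + \left(-6\right)^{2}} + 14^{2} \sqrt{4 + \left(-6\right)^{2}}\right)\right)^{2} = \left(-294 + \left(80 + 8 \cdot 196 + 10 \sqrt{4 + 36} + 196 \sqrt{4 + 36}\right)\right)^{2} = \left(-294 + \left(80 + 1568 + 10 \sqrt{40} + 196 \sqrt{40}\right)\right)^{2} = \left(-294 + \left(80 + 1568 + 10 \cdot 2 \sqrt{10} + 196 \cdot 2 \sqrt{10}\right)\right)^{2} = \left(-294 + \left(80 + 1568 + 20 \sqrt{10} + 392 \sqrt{10}\right)\right)^{2} = \left(-294 + \left(1648 + 412 \sqrt{10}\right)\right)^{2} = \left(1354 + 412 \sqrt{10}\right)^{2}$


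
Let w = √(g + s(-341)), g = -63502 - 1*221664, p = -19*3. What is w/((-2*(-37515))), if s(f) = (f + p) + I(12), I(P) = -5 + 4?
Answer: I*√285565/75030 ≈ 0.0071223*I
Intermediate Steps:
p = -57
I(P) = -1
g = -285166 (g = -63502 - 221664 = -285166)
s(f) = -58 + f (s(f) = (f - 57) - 1 = (-57 + f) - 1 = -58 + f)
w = I*√285565 (w = √(-285166 + (-58 - 341)) = √(-285166 - 399) = √(-285565) = I*√285565 ≈ 534.38*I)
w/((-2*(-37515))) = (I*√285565)/((-2*(-37515))) = (I*√285565)/75030 = (I*√285565)*(1/75030) = I*√285565/75030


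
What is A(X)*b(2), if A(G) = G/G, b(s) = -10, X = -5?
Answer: -10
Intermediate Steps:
A(G) = 1
A(X)*b(2) = 1*(-10) = -10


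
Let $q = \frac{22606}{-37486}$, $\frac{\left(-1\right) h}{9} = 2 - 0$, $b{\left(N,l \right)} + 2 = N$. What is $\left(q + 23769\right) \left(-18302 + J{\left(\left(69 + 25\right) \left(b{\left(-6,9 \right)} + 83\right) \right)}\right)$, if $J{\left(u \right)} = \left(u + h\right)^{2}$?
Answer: $\frac{22020944938068208}{18743} \approx 1.1749 \cdot 10^{12}$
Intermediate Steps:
$b{\left(N,l \right)} = -2 + N$
$h = -18$ ($h = - 9 \left(2 - 0\right) = - 9 \left(2 + 0\right) = \left(-9\right) 2 = -18$)
$q = - \frac{11303}{18743}$ ($q = 22606 \left(- \frac{1}{37486}\right) = - \frac{11303}{18743} \approx -0.60305$)
$J{\left(u \right)} = \left(-18 + u\right)^{2}$ ($J{\left(u \right)} = \left(u - 18\right)^{2} = \left(-18 + u\right)^{2}$)
$\left(q + 23769\right) \left(-18302 + J{\left(\left(69 + 25\right) \left(b{\left(-6,9 \right)} + 83\right) \right)}\right) = \left(- \frac{11303}{18743} + 23769\right) \left(-18302 + \left(-18 + \left(69 + 25\right) \left(\left(-2 - 6\right) + 83\right)\right)^{2}\right) = \frac{445491064 \left(-18302 + \left(-18 + 94 \left(-8 + 83\right)\right)^{2}\right)}{18743} = \frac{445491064 \left(-18302 + \left(-18 + 94 \cdot 75\right)^{2}\right)}{18743} = \frac{445491064 \left(-18302 + \left(-18 + 7050\right)^{2}\right)}{18743} = \frac{445491064 \left(-18302 + 7032^{2}\right)}{18743} = \frac{445491064 \left(-18302 + 49449024\right)}{18743} = \frac{445491064}{18743} \cdot 49430722 = \frac{22020944938068208}{18743}$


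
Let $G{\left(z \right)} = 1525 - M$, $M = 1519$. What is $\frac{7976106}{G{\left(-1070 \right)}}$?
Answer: $1329351$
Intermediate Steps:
$G{\left(z \right)} = 6$ ($G{\left(z \right)} = 1525 - 1519 = 6$)
$\frac{7976106}{G{\left(-1070 \right)}} = \frac{7976106}{6} = 7976106 \cdot \frac{1}{6} = 1329351$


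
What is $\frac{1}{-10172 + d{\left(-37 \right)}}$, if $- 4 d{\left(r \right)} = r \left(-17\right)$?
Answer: $- \frac{4}{41317} \approx -9.6812 \cdot 10^{-5}$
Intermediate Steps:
$d{\left(r \right)} = \frac{17 r}{4}$ ($d{\left(r \right)} = - \frac{r \left(-17\right)}{4} = - \frac{\left(-17\right) r}{4} = \frac{17 r}{4}$)
$\frac{1}{-10172 + d{\left(-37 \right)}} = \frac{1}{-10172 + \frac{17}{4} \left(-37\right)} = \frac{1}{-10172 - \frac{629}{4}} = \frac{1}{- \frac{41317}{4}} = - \frac{4}{41317}$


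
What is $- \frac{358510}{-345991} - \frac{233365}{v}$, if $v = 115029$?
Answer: $- \frac{39503142925}{39798998739} \approx -0.99257$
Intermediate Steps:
$- \frac{358510}{-345991} - \frac{233365}{v} = - \frac{358510}{-345991} - \frac{233365}{115029} = \left(-358510\right) \left(- \frac{1}{345991}\right) - \frac{233365}{115029} = \frac{358510}{345991} - \frac{233365}{115029} = - \frac{39503142925}{39798998739}$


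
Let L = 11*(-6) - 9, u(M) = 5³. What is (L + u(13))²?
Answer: 2500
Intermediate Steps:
u(M) = 125
L = -75 (L = -66 - 9 = -75)
(L + u(13))² = (-75 + 125)² = 50² = 2500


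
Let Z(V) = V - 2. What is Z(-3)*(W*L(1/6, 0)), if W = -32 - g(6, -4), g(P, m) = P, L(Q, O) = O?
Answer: 0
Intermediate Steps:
Z(V) = -2 + V
W = -38 (W = -32 - 1*6 = -32 - 6 = -38)
Z(-3)*(W*L(1/6, 0)) = (-2 - 3)*(-38*0) = -5*0 = 0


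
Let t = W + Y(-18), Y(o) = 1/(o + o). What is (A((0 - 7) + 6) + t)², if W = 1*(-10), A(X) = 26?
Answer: 330625/1296 ≈ 255.11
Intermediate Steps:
Y(o) = 1/(2*o)
W = -10
t = -361/36 (t = -10 + (½)/(-18) = -10 + (½)*(-1/18) = -10 - 1/36 = -361/36 ≈ -10.028)
(A((0 - 7) + 6) + t)² = (26 - 361/36)² = (575/36)² = 330625/1296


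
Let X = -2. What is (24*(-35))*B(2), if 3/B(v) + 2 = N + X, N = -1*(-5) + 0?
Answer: -2520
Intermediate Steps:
N = 5 (N = 5 + 0 = 5)
B(v) = 3 (B(v) = 3/(-2 + (5 - 2)) = 3/(-2 + 3) = 3/1 = 3*1 = 3)
(24*(-35))*B(2) = (24*(-35))*3 = -840*3 = -2520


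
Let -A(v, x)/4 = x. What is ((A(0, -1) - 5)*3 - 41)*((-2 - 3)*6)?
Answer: 1320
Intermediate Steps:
A(v, x) = -4*x
((A(0, -1) - 5)*3 - 41)*((-2 - 3)*6) = ((-4*(-1) - 5)*3 - 41)*((-2 - 3)*6) = ((4 - 5)*3 - 41)*(-5*6) = (-1*3 - 41)*(-30) = (-3 - 41)*(-30) = -44*(-30) = 1320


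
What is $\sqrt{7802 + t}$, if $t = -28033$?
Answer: $i \sqrt{20231} \approx 142.24 i$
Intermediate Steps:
$\sqrt{7802 + t} = \sqrt{7802 - 28033} = \sqrt{-20231} = i \sqrt{20231}$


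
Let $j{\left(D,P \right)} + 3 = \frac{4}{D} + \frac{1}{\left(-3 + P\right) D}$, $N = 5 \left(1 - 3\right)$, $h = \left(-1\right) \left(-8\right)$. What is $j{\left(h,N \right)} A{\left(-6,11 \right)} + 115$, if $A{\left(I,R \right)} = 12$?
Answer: $\frac{2207}{26} \approx 84.885$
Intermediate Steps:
$h = 8$
$N = -10$ ($N = 5 \left(-2\right) = -10$)
$j{\left(D,P \right)} = -3 + \frac{4}{D} + \frac{1}{D \left(-3 + P\right)}$ ($j{\left(D,P \right)} = -3 + \left(\frac{4}{D} + \frac{1}{\left(-3 + P\right) D}\right) = -3 + \left(\frac{4}{D} + \frac{1}{D \left(-3 + P\right)}\right) = -3 + \frac{4}{D} + \frac{1}{D \left(-3 + P\right)}$)
$j{\left(h,N \right)} A{\left(-6,11 \right)} + 115 = \frac{-11 + 4 \left(-10\right) + 9 \cdot 8 - 24 \left(-10\right)}{8 \left(-3 - 10\right)} 12 + 115 = \frac{-11 - 40 + 72 + 240}{8 \left(-13\right)} 12 + 115 = \frac{1}{8} \left(- \frac{1}{13}\right) 261 \cdot 12 + 115 = \left(- \frac{261}{104}\right) 12 + 115 = - \frac{783}{26} + 115 = \frac{2207}{26}$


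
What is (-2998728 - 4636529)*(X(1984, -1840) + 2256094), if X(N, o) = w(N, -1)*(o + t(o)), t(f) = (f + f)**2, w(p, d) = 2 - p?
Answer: 204893143390903282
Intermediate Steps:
t(f) = 4*f**2 (t(f) = (2*f)**2 = 4*f**2)
X(N, o) = (2 - N)*(o + 4*o**2)
(-2998728 - 4636529)*(X(1984, -1840) + 2256094) = (-2998728 - 4636529)*(-1*(-1840)*(1 + 4*(-1840))*(-2 + 1984) + 2256094) = -7635257*(-1*(-1840)*(1 - 7360)*1982 + 2256094) = -7635257*(-1*(-1840)*(-7359)*1982 + 2256094) = -7635257*(-26837389920 + 2256094) = -7635257*(-26835133826) = 204893143390903282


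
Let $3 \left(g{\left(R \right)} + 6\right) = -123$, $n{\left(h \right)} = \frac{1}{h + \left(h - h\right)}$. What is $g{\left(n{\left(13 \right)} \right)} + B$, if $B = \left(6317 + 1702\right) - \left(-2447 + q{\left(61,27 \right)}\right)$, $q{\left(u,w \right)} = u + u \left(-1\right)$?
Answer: $10419$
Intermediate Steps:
$n{\left(h \right)} = \frac{1}{h}$ ($n{\left(h \right)} = \frac{1}{h + 0} = \frac{1}{h}$)
$q{\left(u,w \right)} = 0$ ($q{\left(u,w \right)} = u - u = 0$)
$g{\left(R \right)} = -47$ ($g{\left(R \right)} = -6 + \frac{1}{3} \left(-123\right) = -6 - 41 = -47$)
$B = 10466$ ($B = \left(6317 + 1702\right) + \left(2447 - 0\right) = 8019 + \left(2447 + 0\right) = 8019 + 2447 = 10466$)
$g{\left(n{\left(13 \right)} \right)} + B = -47 + 10466 = 10419$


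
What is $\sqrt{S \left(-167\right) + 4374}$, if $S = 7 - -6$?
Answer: $\sqrt{2203} \approx 46.936$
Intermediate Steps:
$S = 13$ ($S = 7 + 6 = 13$)
$\sqrt{S \left(-167\right) + 4374} = \sqrt{13 \left(-167\right) + 4374} = \sqrt{-2171 + 4374} = \sqrt{2203}$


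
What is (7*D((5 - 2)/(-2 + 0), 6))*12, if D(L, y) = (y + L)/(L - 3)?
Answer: -84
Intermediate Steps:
D(L, y) = (L + y)/(-3 + L)
(7*D((5 - 2)/(-2 + 0), 6))*12 = (7*(((5 - 2)/(-2 + 0) + 6)/(-3 + (5 - 2)/(-2 + 0))))*12 = (7*((3/(-2) + 6)/(-3 + 3/(-2))))*12 = (7*((3*(-½) + 6)/(-3 + 3*(-½))))*12 = (7*((-3/2 + 6)/(-3 - 3/2)))*12 = (7*((9/2)/(-9/2)))*12 = (7*(-2/9*9/2))*12 = (7*(-1))*12 = -7*12 = -84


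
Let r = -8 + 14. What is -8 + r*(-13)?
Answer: -86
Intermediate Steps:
r = 6
-8 + r*(-13) = -8 + 6*(-13) = -8 - 78 = -86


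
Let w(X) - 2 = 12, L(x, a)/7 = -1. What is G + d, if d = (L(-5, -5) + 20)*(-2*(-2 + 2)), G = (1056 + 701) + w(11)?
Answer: 1771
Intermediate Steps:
L(x, a) = -7 (L(x, a) = 7*(-1) = -7)
w(X) = 14 (w(X) = 2 + 12 = 14)
G = 1771 (G = (1056 + 701) + 14 = 1757 + 14 = 1771)
d = 0 (d = (-7 + 20)*(-2*(-2 + 2)) = 13*(-2*0) = 13*0 = 0)
G + d = 1771 + 0 = 1771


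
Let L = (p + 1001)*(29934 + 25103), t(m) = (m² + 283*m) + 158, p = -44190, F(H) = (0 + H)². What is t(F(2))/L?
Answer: -1306/2376992993 ≈ -5.4943e-7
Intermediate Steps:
F(H) = H²
t(m) = 158 + m² + 283*m
L = -2376992993 (L = (-44190 + 1001)*(29934 + 25103) = -43189*55037 = -2376992993)
t(F(2))/L = (158 + (2²)² + 283*2²)/(-2376992993) = (158 + 4² + 283*4)*(-1/2376992993) = (158 + 16 + 1132)*(-1/2376992993) = 1306*(-1/2376992993) = -1306/2376992993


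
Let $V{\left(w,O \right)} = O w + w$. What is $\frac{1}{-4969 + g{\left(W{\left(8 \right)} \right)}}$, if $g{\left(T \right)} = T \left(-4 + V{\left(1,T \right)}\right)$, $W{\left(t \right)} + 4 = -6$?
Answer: $- \frac{1}{4839} \approx -0.00020665$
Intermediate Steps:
$W{\left(t \right)} = -10$ ($W{\left(t \right)} = -4 - 6 = -10$)
$V{\left(w,O \right)} = w + O w$
$g{\left(T \right)} = T \left(-3 + T\right)$ ($g{\left(T \right)} = T \left(-4 + 1 \left(1 + T\right)\right) = T \left(-4 + \left(1 + T\right)\right) = T \left(-3 + T\right)$)
$\frac{1}{-4969 + g{\left(W{\left(8 \right)} \right)}} = \frac{1}{-4969 - 10 \left(-3 - 10\right)} = \frac{1}{-4969 - -130} = \frac{1}{-4969 + 130} = \frac{1}{-4839} = - \frac{1}{4839}$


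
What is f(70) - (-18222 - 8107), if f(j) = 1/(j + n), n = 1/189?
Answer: 348359188/13231 ≈ 26329.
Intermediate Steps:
n = 1/189 ≈ 0.0052910
f(j) = 1/(1/189 + j) (f(j) = 1/(j + 1/189) = 1/(1/189 + j))
f(70) - (-18222 - 8107) = 189/(1 + 189*70) - (-18222 - 8107) = 189/(1 + 13230) - 1*(-26329) = 189/13231 + 26329 = 348359188/13231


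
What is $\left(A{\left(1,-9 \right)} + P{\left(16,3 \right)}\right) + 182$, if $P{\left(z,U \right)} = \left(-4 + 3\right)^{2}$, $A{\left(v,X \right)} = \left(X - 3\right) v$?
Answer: $171$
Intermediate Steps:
$A{\left(v,X \right)} = v \left(-3 + X\right)$ ($A{\left(v,X \right)} = \left(-3 + X\right) v = v \left(-3 + X\right)$)
$P{\left(z,U \right)} = 1$ ($P{\left(z,U \right)} = \left(-1\right)^{2} = 1$)
$\left(A{\left(1,-9 \right)} + P{\left(16,3 \right)}\right) + 182 = \left(1 \left(-3 - 9\right) + 1\right) + 182 = \left(1 \left(-12\right) + 1\right) + 182 = \left(-12 + 1\right) + 182 = -11 + 182 = 171$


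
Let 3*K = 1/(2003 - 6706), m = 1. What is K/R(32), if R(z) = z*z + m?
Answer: -1/14461725 ≈ -6.9148e-8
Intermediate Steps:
K = -1/14109 (K = 1/(3*(2003 - 6706)) = (⅓)/(-4703) = (⅓)*(-1/4703) = -1/14109 ≈ -7.0877e-5)
R(z) = 1 + z² (R(z) = z*z + 1 = z² + 1 = 1 + z²)
K/R(32) = -1/(14109*(1 + 32²)) = -1/(14109*(1 + 1024)) = -1/14109/1025 = -1/14109*1/1025 = -1/14461725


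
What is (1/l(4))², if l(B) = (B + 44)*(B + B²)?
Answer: 1/921600 ≈ 1.0851e-6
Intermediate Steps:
l(B) = (44 + B)*(B + B²)
(1/l(4))² = (1/(4*(44 + 4² + 45*4)))² = (1/(4*(44 + 16 + 180)))² = (1/(4*240))² = (1/960)² = 1/921600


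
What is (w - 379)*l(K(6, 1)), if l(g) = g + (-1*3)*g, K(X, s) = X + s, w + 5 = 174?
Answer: 2940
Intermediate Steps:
w = 169 (w = -5 + 174 = 169)
l(g) = -2*g (l(g) = g - 3*g = -2*g)
(w - 379)*l(K(6, 1)) = (169 - 379)*(-2*(6 + 1)) = -(-420)*7 = -210*(-14) = 2940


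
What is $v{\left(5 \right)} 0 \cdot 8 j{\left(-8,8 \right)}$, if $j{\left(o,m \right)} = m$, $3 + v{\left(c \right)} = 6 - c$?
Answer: $0$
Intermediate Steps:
$v{\left(c \right)} = 3 - c$ ($v{\left(c \right)} = -3 - \left(-6 + c\right) = 3 - c$)
$v{\left(5 \right)} 0 \cdot 8 j{\left(-8,8 \right)} = \left(3 - 5\right) 0 \cdot 8 \cdot 8 = \left(-2\right) 0 \cdot 8 \cdot 8 = 0 \cdot 8 \cdot 8 = 0 \cdot 8 = 0$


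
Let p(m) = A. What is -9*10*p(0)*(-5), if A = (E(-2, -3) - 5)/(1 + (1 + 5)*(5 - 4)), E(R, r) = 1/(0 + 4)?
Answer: -4275/14 ≈ -305.36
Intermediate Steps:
E(R, r) = ¼ (E(R, r) = 1/4 = ¼)
A = -19/28 (A = (¼ - 5)/(1 + (1 + 5)*(5 - 4)) = -19/(4*(1 + 6*1)) = -19/(4*(1 + 6)) = -19/4/7 = -19/4*⅐ = -19/28 ≈ -0.67857)
p(m) = -19/28
-9*10*p(0)*(-5) = -9*10*(-19/28)*(-5) = -(-855)*(-5)/14 = -9*475/14 = -4275/14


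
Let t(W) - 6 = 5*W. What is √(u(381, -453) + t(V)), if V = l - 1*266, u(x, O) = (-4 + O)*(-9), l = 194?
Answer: √3759 ≈ 61.311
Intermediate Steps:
u(x, O) = 36 - 9*O
V = -72 (V = 194 - 1*266 = 194 - 266 = -72)
t(W) = 6 + 5*W
√(u(381, -453) + t(V)) = √((36 - 9*(-453)) + (6 + 5*(-72))) = √((36 + 4077) + (6 - 360)) = √(4113 - 354) = √3759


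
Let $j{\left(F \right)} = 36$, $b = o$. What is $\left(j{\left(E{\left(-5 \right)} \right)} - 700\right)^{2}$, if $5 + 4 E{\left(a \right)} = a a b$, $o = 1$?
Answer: $440896$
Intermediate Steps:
$b = 1$
$E{\left(a \right)} = - \frac{5}{4} + \frac{a^{2}}{4}$ ($E{\left(a \right)} = - \frac{5}{4} + \frac{a a 1}{4} = - \frac{5}{4} + \frac{a^{2} \cdot 1}{4} = - \frac{5}{4} + \frac{a^{2}}{4}$)
$\left(j{\left(E{\left(-5 \right)} \right)} - 700\right)^{2} = \left(36 - 700\right)^{2} = \left(-664\right)^{2} = 440896$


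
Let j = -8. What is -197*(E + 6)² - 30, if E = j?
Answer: -818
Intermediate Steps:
E = -8
-197*(E + 6)² - 30 = -197*(-8 + 6)² - 30 = -197*(-2)² - 30 = -197*4 - 30 = -788 - 30 = -818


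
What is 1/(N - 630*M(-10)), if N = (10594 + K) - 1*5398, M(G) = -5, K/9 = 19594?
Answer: 1/184692 ≈ 5.4144e-6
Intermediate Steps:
K = 176346 (K = 9*19594 = 176346)
N = 181542 (N = (10594 + 176346) - 1*5398 = 186940 - 5398 = 181542)
1/(N - 630*M(-10)) = 1/(181542 - 630*(-5)) = 1/(181542 + 3150) = 1/184692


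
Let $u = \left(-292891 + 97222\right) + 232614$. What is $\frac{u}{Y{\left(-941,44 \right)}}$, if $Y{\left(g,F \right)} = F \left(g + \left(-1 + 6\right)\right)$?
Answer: $- \frac{4105}{4576} \approx -0.89707$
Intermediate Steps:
$Y{\left(g,F \right)} = F \left(5 + g\right)$ ($Y{\left(g,F \right)} = F \left(g + 5\right) = F \left(5 + g\right)$)
$u = 36945$ ($u = -195669 + 232614 = 36945$)
$\frac{u}{Y{\left(-941,44 \right)}} = \frac{36945}{44 \left(5 - 941\right)} = \frac{36945}{44 \left(-936\right)} = \frac{36945}{-41184} = 36945 \left(- \frac{1}{41184}\right) = - \frac{4105}{4576}$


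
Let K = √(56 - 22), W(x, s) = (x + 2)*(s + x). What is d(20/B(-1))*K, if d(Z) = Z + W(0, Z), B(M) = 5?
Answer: 12*√34 ≈ 69.971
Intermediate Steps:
W(x, s) = (2 + x)*(s + x)
K = √34 ≈ 5.8309
d(Z) = 3*Z (d(Z) = Z + (0² + 2*Z + 2*0 + Z*0) = Z + (0 + 2*Z + 0 + 0) = Z + 2*Z = 3*Z)
d(20/B(-1))*K = (3*(20/5))*√34 = (3*(20*(⅕)))*√34 = (3*4)*√34 = 12*√34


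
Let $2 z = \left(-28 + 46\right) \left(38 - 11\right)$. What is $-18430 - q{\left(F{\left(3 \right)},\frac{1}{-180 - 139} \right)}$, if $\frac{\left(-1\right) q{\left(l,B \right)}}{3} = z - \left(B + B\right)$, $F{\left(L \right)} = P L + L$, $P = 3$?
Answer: $- \frac{5646613}{319} \approx -17701.0$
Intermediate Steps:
$F{\left(L \right)} = 4 L$ ($F{\left(L \right)} = 3 L + L = 4 L$)
$z = 243$ ($z = \frac{\left(-28 + 46\right) \left(38 - 11\right)}{2} = \frac{18 \cdot 27}{2} = \frac{1}{2} \cdot 486 = 243$)
$q{\left(l,B \right)} = -729 + 6 B$ ($q{\left(l,B \right)} = - 3 \left(243 - \left(B + B\right)\right) = - 3 \left(243 - 2 B\right) = -729 + 6 B$)
$-18430 - q{\left(F{\left(3 \right)},\frac{1}{-180 - 139} \right)} = -18430 - \left(-729 + \frac{6}{-180 - 139}\right) = -18430 - \left(-729 + \frac{6}{-319}\right) = -18430 - \left(-729 + 6 \left(- \frac{1}{319}\right)\right) = -18430 - \left(-729 - \frac{6}{319}\right) = -18430 - - \frac{232557}{319} = -18430 + \frac{232557}{319} = - \frac{5646613}{319}$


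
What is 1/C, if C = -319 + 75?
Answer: -1/244 ≈ -0.0040984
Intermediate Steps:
C = -244
1/C = 1/(-244) = -1/244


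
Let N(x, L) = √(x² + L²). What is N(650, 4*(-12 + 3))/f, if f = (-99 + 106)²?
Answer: 2*√105949/49 ≈ 13.286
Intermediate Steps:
N(x, L) = √(L² + x²)
f = 49 (f = 7² = 49)
N(650, 4*(-12 + 3))/f = √((4*(-12 + 3))² + 650²)/49 = √((4*(-9))² + 422500)*(1/49) = √((-36)² + 422500)*(1/49) = √(1296 + 422500)*(1/49) = √423796*(1/49) = (2*√105949)*(1/49) = 2*√105949/49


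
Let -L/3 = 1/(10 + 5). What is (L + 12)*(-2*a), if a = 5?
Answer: -118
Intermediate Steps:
L = -⅕ (L = -3/(10 + 5) = -3/15 = -3*1/15 = -⅕ ≈ -0.20000)
(L + 12)*(-2*a) = (-⅕ + 12)*(-2*5) = (59/5)*(-10) = -118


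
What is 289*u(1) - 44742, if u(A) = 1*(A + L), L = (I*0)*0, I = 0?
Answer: -44453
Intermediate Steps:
L = 0 (L = (0*0)*0 = 0*0 = 0)
u(A) = A (u(A) = 1*(A + 0) = 1*A = A)
289*u(1) - 44742 = 289*1 - 44742 = 289 - 44742 = -44453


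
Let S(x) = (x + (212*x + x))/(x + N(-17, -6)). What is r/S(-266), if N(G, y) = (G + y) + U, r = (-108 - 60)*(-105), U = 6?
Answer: 178290/2033 ≈ 87.698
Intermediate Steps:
r = 17640 (r = -168*(-105) = 17640)
N(G, y) = 6 + G + y (N(G, y) = (G + y) + 6 = 6 + G + y)
S(x) = 214*x/(-17 + x) (S(x) = (x + (212*x + x))/(x + (6 - 17 - 6)) = (x + 213*x)/(x - 17) = (214*x)/(-17 + x) = 214*x/(-17 + x))
r/S(-266) = 17640/((214*(-266)/(-17 - 266))) = 17640/((214*(-266)/(-283))) = 17640/((214*(-266)*(-1/283))) = 17640/(56924/283) = 17640*(283/56924) = 178290/2033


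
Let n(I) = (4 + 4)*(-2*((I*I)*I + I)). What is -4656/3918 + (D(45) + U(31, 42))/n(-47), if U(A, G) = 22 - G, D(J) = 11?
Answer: -1289655797/1085233760 ≈ -1.1884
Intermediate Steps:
n(I) = -16*I - 16*I³ (n(I) = 8*(-2*(I²*I + I)) = 8*(-2*(I³ + I)) = 8*(-2*(I + I³)) = 8*(-2*I - 2*I³) = -16*I - 16*I³)
-4656/3918 + (D(45) + U(31, 42))/n(-47) = -4656/3918 + (11 + (22 - 1*42))/((-16*(-47)*(1 + (-47)²))) = -4656*1/3918 + (11 + (22 - 42))/((-16*(-47)*(1 + 2209))) = -776/653 + (11 - 20)/((-16*(-47)*2210)) = -776/653 - 9/1661920 = -1289655797/1085233760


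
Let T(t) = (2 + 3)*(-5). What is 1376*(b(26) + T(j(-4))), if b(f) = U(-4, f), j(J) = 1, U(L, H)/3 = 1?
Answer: -30272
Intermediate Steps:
U(L, H) = 3 (U(L, H) = 3*1 = 3)
b(f) = 3
T(t) = -25 (T(t) = 5*(-5) = -25)
1376*(b(26) + T(j(-4))) = 1376*(3 - 25) = 1376*(-22) = -30272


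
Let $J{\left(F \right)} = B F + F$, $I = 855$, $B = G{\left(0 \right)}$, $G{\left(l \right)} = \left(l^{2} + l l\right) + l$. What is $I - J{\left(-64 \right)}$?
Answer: $919$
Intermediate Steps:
$G{\left(l \right)} = l + 2 l^{2}$ ($G{\left(l \right)} = \left(l^{2} + l^{2}\right) + l = 2 l^{2} + l = l + 2 l^{2}$)
$B = 0$ ($B = 0 \left(1 + 2 \cdot 0\right) = 0 \left(1 + 0\right) = 0 \cdot 1 = 0$)
$J{\left(F \right)} = F$ ($J{\left(F \right)} = 0 F + F = 0 + F = F$)
$I - J{\left(-64 \right)} = 855 - -64 = 855 + 64 = 919$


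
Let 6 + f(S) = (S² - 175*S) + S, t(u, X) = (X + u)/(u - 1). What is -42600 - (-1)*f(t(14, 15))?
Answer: -7265171/169 ≈ -42989.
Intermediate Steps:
t(u, X) = (X + u)/(-1 + u)
f(S) = -6 + S² - 174*S (f(S) = -6 + ((S² - 175*S) + S) = -6 + (S² - 174*S) = -6 + S² - 174*S)
-42600 - (-1)*f(t(14, 15)) = -42600 - (-1)*(-6 + ((15 + 14)/(-1 + 14))² - 174*(15 + 14)/(-1 + 14)) = -42600 - (-1)*(-6 + (29/13)² - 174*29/13) = -42600 - (-1)*(-6 + 841/169 - 5046/13) = -42600 - (-1)*(-65771)/169 = -42600 - 1*65771/169 = -42600 - 65771/169 = -7265171/169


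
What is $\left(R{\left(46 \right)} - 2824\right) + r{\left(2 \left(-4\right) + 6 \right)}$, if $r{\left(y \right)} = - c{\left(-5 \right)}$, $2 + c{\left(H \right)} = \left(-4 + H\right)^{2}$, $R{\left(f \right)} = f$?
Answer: $-2857$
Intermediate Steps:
$c{\left(H \right)} = -2 + \left(-4 + H\right)^{2}$
$r{\left(y \right)} = -79$ ($r{\left(y \right)} = - (-2 + \left(-4 - 5\right)^{2}) = - (-2 + \left(-9\right)^{2}) = - (-2 + 81) = \left(-1\right) 79 = -79$)
$\left(R{\left(46 \right)} - 2824\right) + r{\left(2 \left(-4\right) + 6 \right)} = \left(46 - 2824\right) - 79 = -2778 - 79 = -2857$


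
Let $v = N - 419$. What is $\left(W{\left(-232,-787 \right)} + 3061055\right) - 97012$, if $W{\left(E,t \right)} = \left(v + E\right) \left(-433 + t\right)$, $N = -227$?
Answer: $4035203$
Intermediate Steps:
$v = -646$ ($v = -227 - 419 = -646$)
$W{\left(E,t \right)} = \left(-646 + E\right) \left(-433 + t\right)$
$\left(W{\left(-232,-787 \right)} + 3061055\right) - 97012 = \left(\left(279718 - -508402 - -100456 - -182584\right) + 3061055\right) - 97012 = \left(\left(279718 + 508402 + 100456 + 182584\right) + 3061055\right) - 97012 = \left(1071160 + 3061055\right) - 97012 = 4132215 - 97012 = 4035203$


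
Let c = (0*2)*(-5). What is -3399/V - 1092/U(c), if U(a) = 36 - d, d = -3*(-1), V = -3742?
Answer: -1324699/41162 ≈ -32.183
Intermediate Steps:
d = 3
c = 0 (c = 0*(-5) = 0)
U(a) = 33 (U(a) = 36 - 1*3 = 36 - 3 = 33)
-3399/V - 1092/U(c) = -3399/(-3742) - 1092/33 = -3399*(-1/3742) - 1092*1/33 = 3399/3742 - 364/11 = -1324699/41162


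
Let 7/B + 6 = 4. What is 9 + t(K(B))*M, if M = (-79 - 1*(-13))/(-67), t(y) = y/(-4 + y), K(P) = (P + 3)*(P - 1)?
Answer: 3627/469 ≈ 7.7335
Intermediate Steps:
B = -7/2 (B = 7/(-6 + 4) = 7/(-2) = 7*(-1/2) = -7/2 ≈ -3.5000)
K(P) = (-1 + P)*(3 + P) (K(P) = (3 + P)*(-1 + P) = (-1 + P)*(3 + P))
M = 66/67 (M = (-79 + 13)*(-1/67) = -66*(-1/67) = 66/67 ≈ 0.98507)
9 + t(K(B))*M = 9 + ((-3 + (-7/2)**2 + 2*(-7/2))/(-4 + (-3 + (-7/2)**2 + 2*(-7/2))))*(66/67) = 9 + ((-3 + 49/4 - 7)/(-4 + (-3 + 49/4 - 7)))*(66/67) = 9 + (9/(4*(-4 + 9/4)))*(66/67) = 9 + (9/(4*(-7/4)))*(66/67) = 9 + ((9/4)*(-4/7))*(66/67) = 9 - 9/7*66/67 = 9 - 594/469 = 3627/469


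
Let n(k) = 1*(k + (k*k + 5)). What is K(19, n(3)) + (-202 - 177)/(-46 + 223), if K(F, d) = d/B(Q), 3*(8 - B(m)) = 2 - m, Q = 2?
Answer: -23/1416 ≈ -0.016243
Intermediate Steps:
B(m) = 22/3 + m/3 (B(m) = 8 - (2 - m)/3 = 8 + (-⅔ + m/3) = 22/3 + m/3)
n(k) = 5 + k + k² (n(k) = 1*(k + (k² + 5)) = 1*(k + (5 + k²)) = 1*(5 + k + k²) = 5 + k + k²)
K(F, d) = d/8 (K(F, d) = d/(22/3 + (⅓)*2) = d/(22/3 + ⅔) = d/8)
K(19, n(3)) + (-202 - 177)/(-46 + 223) = (5 + 3 + 3²)/8 + (-202 - 177)/(-46 + 223) = (5 + 3 + 9)/8 - 379/177 = (⅛)*17 - 379*1/177 = 17/8 - 379/177 = -23/1416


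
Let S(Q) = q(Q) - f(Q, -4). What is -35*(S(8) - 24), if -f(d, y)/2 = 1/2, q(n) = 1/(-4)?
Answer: 3255/4 ≈ 813.75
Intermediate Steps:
q(n) = -¼
f(d, y) = -1 (f(d, y) = -2/2 = -2*½ = -1)
S(Q) = ¾ (S(Q) = -¼ - 1*(-1) = -¼ + 1 = ¾)
-35*(S(8) - 24) = -35*(¾ - 24) = -35*(-93/4) = 3255/4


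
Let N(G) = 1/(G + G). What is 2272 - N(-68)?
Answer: 308993/136 ≈ 2272.0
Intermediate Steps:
N(G) = 1/(2*G)
2272 - N(-68) = 2272 - 1/(2*(-68)) = 2272 - (-1)/(2*68) = 2272 - 1*(-1/136) = 2272 + 1/136 = 308993/136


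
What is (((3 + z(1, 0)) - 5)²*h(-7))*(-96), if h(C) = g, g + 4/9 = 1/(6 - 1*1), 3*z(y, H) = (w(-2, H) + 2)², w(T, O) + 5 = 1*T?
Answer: 127072/135 ≈ 941.27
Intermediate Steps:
w(T, O) = -5 + T (w(T, O) = -5 + 1*T = -5 + T)
z(y, H) = 25/3 (z(y, H) = ((-5 - 2) + 2)²/3 = (-7 + 2)²/3 = (⅓)*(-5)² = (⅓)*25 = 25/3)
g = -11/45 (g = -4/9 + 1/(6 - 1*1) = -4/9 + 1/(6 - 1) = -4/9 + 1/5 = -4/9 + 1*(⅕) = -4/9 + ⅕ = -11/45 ≈ -0.24444)
h(C) = -11/45
(((3 + z(1, 0)) - 5)²*h(-7))*(-96) = (((3 + 25/3) - 5)²*(-11/45))*(-96) = ((34/3 - 5)²*(-11/45))*(-96) = ((19/3)²*(-11/45))*(-96) = ((361/9)*(-11/45))*(-96) = -3971/405*(-96) = 127072/135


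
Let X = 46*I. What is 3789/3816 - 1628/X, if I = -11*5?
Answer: 79791/48760 ≈ 1.6364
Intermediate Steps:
I = -55
X = -2530 (X = 46*(-55) = -2530)
3789/3816 - 1628/X = 3789/3816 - 1628/(-2530) = 3789*(1/3816) - 1628*(-1/2530) = 421/424 + 74/115 = 79791/48760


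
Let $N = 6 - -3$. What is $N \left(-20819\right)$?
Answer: $-187371$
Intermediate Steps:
$N = 9$ ($N = 6 + 3 = 9$)
$N \left(-20819\right) = 9 \left(-20819\right) = -187371$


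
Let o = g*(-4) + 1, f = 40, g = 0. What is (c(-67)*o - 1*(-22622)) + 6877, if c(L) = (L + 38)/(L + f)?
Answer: 796502/27 ≈ 29500.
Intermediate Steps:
c(L) = (38 + L)/(40 + L) (c(L) = (L + 38)/(L + 40) = (38 + L)/(40 + L))
o = 1 (o = 0*(-4) + 1 = 0 + 1 = 1)
(c(-67)*o - 1*(-22622)) + 6877 = (((38 - 67)/(40 - 67))*1 - 1*(-22622)) + 6877 = ((-29/(-27))*1 + 22622) + 6877 = (-1/27*(-29)*1 + 22622) + 6877 = ((29/27)*1 + 22622) + 6877 = (29/27 + 22622) + 6877 = 610823/27 + 6877 = 796502/27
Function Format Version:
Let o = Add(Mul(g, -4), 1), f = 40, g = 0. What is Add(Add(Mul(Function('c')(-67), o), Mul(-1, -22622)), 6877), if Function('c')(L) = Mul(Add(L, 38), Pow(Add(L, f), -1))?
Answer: Rational(796502, 27) ≈ 29500.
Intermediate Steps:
Function('c')(L) = Mul(Pow(Add(40, L), -1), Add(38, L)) (Function('c')(L) = Mul(Add(L, 38), Pow(Add(L, 40), -1)) = Mul(Add(38, L), Pow(Add(40, L), -1)) = Mul(Pow(Add(40, L), -1), Add(38, L)))
o = 1 (o = Add(Mul(0, -4), 1) = Add(0, 1) = 1)
Add(Add(Mul(Function('c')(-67), o), Mul(-1, -22622)), 6877) = Add(Add(Mul(Mul(Pow(Add(40, -67), -1), Add(38, -67)), 1), Mul(-1, -22622)), 6877) = Add(Add(Mul(Mul(Pow(-27, -1), -29), 1), 22622), 6877) = Add(Add(Mul(Mul(Rational(-1, 27), -29), 1), 22622), 6877) = Add(Add(Mul(Rational(29, 27), 1), 22622), 6877) = Add(Add(Rational(29, 27), 22622), 6877) = Add(Rational(610823, 27), 6877) = Rational(796502, 27)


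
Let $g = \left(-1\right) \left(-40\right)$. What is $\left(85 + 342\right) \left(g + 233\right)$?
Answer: $116571$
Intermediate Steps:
$g = 40$
$\left(85 + 342\right) \left(g + 233\right) = \left(85 + 342\right) \left(40 + 233\right) = 427 \cdot 273 = 116571$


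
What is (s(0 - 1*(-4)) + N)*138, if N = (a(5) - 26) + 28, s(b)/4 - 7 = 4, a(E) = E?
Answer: 7038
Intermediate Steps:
s(b) = 44 (s(b) = 28 + 4*4 = 28 + 16 = 44)
N = 7 (N = (5 - 26) + 28 = -21 + 28 = 7)
(s(0 - 1*(-4)) + N)*138 = (44 + 7)*138 = 51*138 = 7038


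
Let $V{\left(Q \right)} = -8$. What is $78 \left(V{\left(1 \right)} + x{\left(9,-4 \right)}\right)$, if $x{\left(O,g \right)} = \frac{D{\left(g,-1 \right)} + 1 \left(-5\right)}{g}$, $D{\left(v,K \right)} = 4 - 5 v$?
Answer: $- \frac{1989}{2} \approx -994.5$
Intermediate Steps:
$x{\left(O,g \right)} = \frac{-1 - 5 g}{g}$ ($x{\left(O,g \right)} = \frac{\left(4 - 5 g\right) + 1 \left(-5\right)}{g} = \frac{\left(4 - 5 g\right) - 5}{g} = \frac{-1 - 5 g}{g}$)
$78 \left(V{\left(1 \right)} + x{\left(9,-4 \right)}\right) = 78 \left(-8 - \frac{19}{4}\right) = 78 \left(- \frac{51}{4}\right) = - \frac{1989}{2}$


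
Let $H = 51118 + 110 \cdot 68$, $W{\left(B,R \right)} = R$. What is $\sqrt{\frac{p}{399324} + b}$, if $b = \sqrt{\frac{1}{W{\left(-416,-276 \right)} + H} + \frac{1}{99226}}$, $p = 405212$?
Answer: $\frac{\sqrt{174943641087447611889630417 + 1310798873129363343 \sqrt{470939842671}}}{13130178733353} \approx 1.0099$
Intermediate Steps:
$H = 58598$ ($H = 51118 + 7480 = 58598$)
$b = \frac{\sqrt{470939842671}}{131524063}$ ($b = \sqrt{\frac{1}{-276 + 58598} + \frac{1}{99226}} = \sqrt{\frac{1}{58322} + \frac{1}{99226}} = \sqrt{\frac{39387}{1446764693}} = \frac{\sqrt{470939842671}}{131524063} \approx 0.0052177$)
$\sqrt{\frac{p}{399324} + b} = \sqrt{\frac{405212}{399324} + \frac{\sqrt{470939842671}}{131524063}} = \sqrt{405212 \cdot \frac{1}{399324} + \frac{\sqrt{470939842671}}{131524063}} = \sqrt{\frac{101303}{99831} + \frac{\sqrt{470939842671}}{131524063}}$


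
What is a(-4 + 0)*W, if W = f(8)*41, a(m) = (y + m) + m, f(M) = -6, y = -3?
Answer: 2706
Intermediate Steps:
a(m) = -3 + 2*m (a(m) = (-3 + m) + m = -3 + 2*m)
W = -246 (W = -6*41 = -246)
a(-4 + 0)*W = (-3 + 2*(-4 + 0))*(-246) = (-3 + 2*(-4))*(-246) = (-3 - 8)*(-246) = -11*(-246) = 2706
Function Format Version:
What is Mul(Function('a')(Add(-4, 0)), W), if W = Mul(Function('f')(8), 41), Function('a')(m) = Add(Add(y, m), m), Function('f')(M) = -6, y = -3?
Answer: 2706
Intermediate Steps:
Function('a')(m) = Add(-3, Mul(2, m)) (Function('a')(m) = Add(Add(-3, m), m) = Add(-3, Mul(2, m)))
W = -246 (W = Mul(-6, 41) = -246)
Mul(Function('a')(Add(-4, 0)), W) = Mul(Add(-3, Mul(2, Add(-4, 0))), -246) = Mul(Add(-3, Mul(2, -4)), -246) = Mul(Add(-3, -8), -246) = Mul(-11, -246) = 2706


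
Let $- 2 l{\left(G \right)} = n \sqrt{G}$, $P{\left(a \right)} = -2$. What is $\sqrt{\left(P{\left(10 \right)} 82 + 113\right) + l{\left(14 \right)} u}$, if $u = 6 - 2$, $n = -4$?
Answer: $\sqrt{-51 + 8 \sqrt{14}} \approx 4.5899 i$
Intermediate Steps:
$l{\left(G \right)} = 2 \sqrt{G}$ ($l{\left(G \right)} = - \frac{\left(-4\right) \sqrt{G}}{2} = 2 \sqrt{G}$)
$u = 4$ ($u = 6 - 2 = 4$)
$\sqrt{\left(P{\left(10 \right)} 82 + 113\right) + l{\left(14 \right)} u} = \sqrt{\left(\left(-2\right) 82 + 113\right) + 2 \sqrt{14} \cdot 4} = \sqrt{\left(-164 + 113\right) + 8 \sqrt{14}} = \sqrt{-51 + 8 \sqrt{14}}$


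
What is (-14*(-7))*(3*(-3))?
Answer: -882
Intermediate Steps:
(-14*(-7))*(3*(-3)) = 98*(-9) = -882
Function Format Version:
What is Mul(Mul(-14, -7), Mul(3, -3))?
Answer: -882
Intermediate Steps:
Mul(Mul(-14, -7), Mul(3, -3)) = Mul(98, -9) = -882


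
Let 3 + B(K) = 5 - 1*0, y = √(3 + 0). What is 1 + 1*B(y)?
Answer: 3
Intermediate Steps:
y = √3 ≈ 1.7320
B(K) = 2 (B(K) = -3 + (5 - 1*0) = -3 + (5 + 0) = -3 + 5 = 2)
1 + 1*B(y) = 1 + 1*2 = 1 + 2 = 3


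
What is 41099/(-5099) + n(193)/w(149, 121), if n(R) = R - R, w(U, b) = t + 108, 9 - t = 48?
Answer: -41099/5099 ≈ -8.0602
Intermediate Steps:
t = -39 (t = 9 - 1*48 = 9 - 48 = -39)
w(U, b) = 69 (w(U, b) = -39 + 108 = 69)
n(R) = 0
41099/(-5099) + n(193)/w(149, 121) = 41099/(-5099) + 0/69 = 41099*(-1/5099) + 0*(1/69) = -41099/5099 + 0 = -41099/5099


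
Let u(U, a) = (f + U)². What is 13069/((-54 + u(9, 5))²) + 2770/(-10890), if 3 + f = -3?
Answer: 1519024/245025 ≈ 6.1995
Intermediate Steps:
f = -6 (f = -3 - 3 = -6)
u(U, a) = (-6 + U)²
13069/((-54 + u(9, 5))²) + 2770/(-10890) = 13069/((-54 + (-6 + 9)²)²) + 2770/(-10890) = 13069/((-54 + 3²)²) + 2770*(-1/10890) = 13069/((-54 + 9)²) - 277/1089 = 13069/((-45)²) - 277/1089 = 13069/2025 - 277/1089 = 1519024/245025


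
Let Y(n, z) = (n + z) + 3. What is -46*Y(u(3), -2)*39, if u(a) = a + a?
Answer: -12558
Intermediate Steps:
u(a) = 2*a
Y(n, z) = 3 + n + z
-46*Y(u(3), -2)*39 = -46*(3 + 2*3 - 2)*39 = -46*(3 + 6 - 2)*39 = -46*7*39 = -322*39 = -12558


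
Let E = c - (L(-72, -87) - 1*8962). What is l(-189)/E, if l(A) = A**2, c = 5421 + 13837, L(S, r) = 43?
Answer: 35721/28177 ≈ 1.2677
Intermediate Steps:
c = 19258
E = 28177 (E = 19258 - (43 - 1*8962) = 19258 - (43 - 8962) = 19258 - 1*(-8919) = 19258 + 8919 = 28177)
l(-189)/E = (-189)**2/28177 = 35721*(1/28177) = 35721/28177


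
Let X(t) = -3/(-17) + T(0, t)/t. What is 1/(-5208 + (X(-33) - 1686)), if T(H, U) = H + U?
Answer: -17/117178 ≈ -0.00014508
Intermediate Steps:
X(t) = 20/17 (X(t) = -3/(-17) + (0 + t)/t = -3*(-1/17) + t/t = 3/17 + 1 = 20/17)
1/(-5208 + (X(-33) - 1686)) = 1/(-5208 + (20/17 - 1686)) = 1/(-5208 - 28642/17) = 1/(-117178/17) = -17/117178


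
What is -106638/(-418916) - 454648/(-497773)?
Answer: 121770419371/104262537034 ≈ 1.1679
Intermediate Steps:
-106638/(-418916) - 454648/(-497773) = -106638*(-1/418916) - 454648*(-1/497773) = 53319/209458 + 454648/497773 = 121770419371/104262537034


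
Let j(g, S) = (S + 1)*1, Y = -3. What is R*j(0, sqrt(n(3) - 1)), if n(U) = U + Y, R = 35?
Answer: 35 + 35*I ≈ 35.0 + 35.0*I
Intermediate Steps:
n(U) = -3 + U (n(U) = U - 3 = -3 + U)
j(g, S) = 1 + S (j(g, S) = (1 + S)*1 = 1 + S)
R*j(0, sqrt(n(3) - 1)) = 35*(1 + sqrt((-3 + 3) - 1)) = 35*(1 + sqrt(0 - 1)) = 35*(1 + sqrt(-1)) = 35*(1 + I) = 35 + 35*I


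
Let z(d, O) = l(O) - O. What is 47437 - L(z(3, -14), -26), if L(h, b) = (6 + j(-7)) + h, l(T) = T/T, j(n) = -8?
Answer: 47424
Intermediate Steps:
l(T) = 1
z(d, O) = 1 - O
L(h, b) = -2 + h (L(h, b) = (6 - 8) + h = -2 + h)
47437 - L(z(3, -14), -26) = 47437 - (-2 + (1 - 1*(-14))) = 47437 - (-2 + (1 + 14)) = 47437 - (-2 + 15) = 47437 - 1*13 = 47437 - 13 = 47424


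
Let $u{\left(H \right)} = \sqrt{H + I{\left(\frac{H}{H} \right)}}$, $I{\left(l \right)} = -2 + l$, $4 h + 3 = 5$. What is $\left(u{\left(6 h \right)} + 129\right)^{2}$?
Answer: $\left(129 + \sqrt{2}\right)^{2} \approx 17008.0$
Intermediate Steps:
$h = \frac{1}{2}$ ($h = - \frac{3}{4} + \frac{1}{4} \cdot 5 = - \frac{3}{4} + \frac{5}{4} = \frac{1}{2} \approx 0.5$)
$u{\left(H \right)} = \sqrt{-1 + H}$ ($u{\left(H \right)} = \sqrt{H - \left(2 - \frac{H}{H}\right)} = \sqrt{H + \left(-2 + 1\right)} = \sqrt{H - 1} = \sqrt{-1 + H}$)
$\left(u{\left(6 h \right)} + 129\right)^{2} = \left(\sqrt{-1 + 6 \cdot \frac{1}{2}} + 129\right)^{2} = \left(\sqrt{-1 + 3} + 129\right)^{2} = \left(\sqrt{2} + 129\right)^{2} = \left(129 + \sqrt{2}\right)^{2}$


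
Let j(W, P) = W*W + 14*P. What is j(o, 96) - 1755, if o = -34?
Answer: 745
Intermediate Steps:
j(W, P) = W**2 + 14*P
j(o, 96) - 1755 = ((-34)**2 + 14*96) - 1755 = (1156 + 1344) - 1755 = 2500 - 1755 = 745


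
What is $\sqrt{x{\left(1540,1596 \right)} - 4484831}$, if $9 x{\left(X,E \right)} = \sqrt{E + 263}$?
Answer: $\frac{\sqrt{-40363479 + 13 \sqrt{11}}}{3} \approx 2117.7 i$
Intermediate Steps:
$x{\left(X,E \right)} = \frac{\sqrt{263 + E}}{9}$ ($x{\left(X,E \right)} = \frac{\sqrt{E + 263}}{9} = \frac{\sqrt{263 + E}}{9}$)
$\sqrt{x{\left(1540,1596 \right)} - 4484831} = \sqrt{\frac{\sqrt{263 + 1596}}{9} - 4484831} = \sqrt{\frac{\sqrt{1859}}{9} - 4484831} = \sqrt{\frac{13 \sqrt{11}}{9} - 4484831} = \sqrt{-4484831 + \frac{13 \sqrt{11}}{9}}$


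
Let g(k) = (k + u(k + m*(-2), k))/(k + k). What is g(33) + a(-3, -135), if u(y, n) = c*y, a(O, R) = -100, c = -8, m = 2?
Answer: -6799/66 ≈ -103.02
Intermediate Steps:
u(y, n) = -8*y
g(k) = (32 - 7*k)/(2*k) (g(k) = (k - 8*(k + 2*(-2)))/(k + k) = (k - 8*(k - 4))/((2*k)) = (k - 8*(-4 + k))*(1/(2*k)) = (k + (32 - 8*k))*(1/(2*k)) = (32 - 7*k)*(1/(2*k)) = (32 - 7*k)/(2*k))
g(33) + a(-3, -135) = (-7/2 + 16/33) - 100 = -199/66 - 100 = -6799/66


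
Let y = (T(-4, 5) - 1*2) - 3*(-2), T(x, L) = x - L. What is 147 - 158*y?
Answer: 937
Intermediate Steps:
y = -5 (y = ((-4 - 1*5) - 1*2) - 3*(-2) = ((-4 - 5) - 2) + 6 = (-9 - 2) + 6 = -11 + 6 = -5)
147 - 158*y = 147 - 158*(-5) = 147 + 790 = 937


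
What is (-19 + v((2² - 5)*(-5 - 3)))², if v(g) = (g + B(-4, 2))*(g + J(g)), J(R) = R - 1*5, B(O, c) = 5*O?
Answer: 22801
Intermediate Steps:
J(R) = -5 + R (J(R) = R - 5 = -5 + R)
v(g) = (-20 + g)*(-5 + 2*g) (v(g) = (g + 5*(-4))*(g + (-5 + g)) = (g - 20)*(-5 + 2*g) = (-20 + g)*(-5 + 2*g))
(-19 + v((2² - 5)*(-5 - 3)))² = (-19 + (100 - 45*(2² - 5)*(-5 - 3) + 2*((2² - 5)*(-5 - 3))²))² = (-19 + (100 - 45*(4 - 5)*(-8) + 2*((4 - 5)*(-8))²))² = (-19 + (100 - (-45)*(-8) + 2*(-1*(-8))²))² = (-19 + (100 - 45*8 + 2*8²))² = (-19 + (100 - 360 + 2*64))² = (-19 + (100 - 360 + 128))² = (-19 - 132)² = (-151)² = 22801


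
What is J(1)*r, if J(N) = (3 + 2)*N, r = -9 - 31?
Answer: -200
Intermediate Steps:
r = -40
J(N) = 5*N
J(1)*r = (5*1)*(-40) = 5*(-40) = -200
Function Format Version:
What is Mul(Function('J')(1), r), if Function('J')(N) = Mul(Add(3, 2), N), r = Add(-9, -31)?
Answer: -200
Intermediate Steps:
r = -40
Function('J')(N) = Mul(5, N)
Mul(Function('J')(1), r) = Mul(Mul(5, 1), -40) = Mul(5, -40) = -200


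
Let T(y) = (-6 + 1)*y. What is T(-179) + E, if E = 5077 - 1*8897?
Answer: -2925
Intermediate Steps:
T(y) = -5*y
E = -3820 (E = 5077 - 8897 = -3820)
T(-179) + E = -5*(-179) - 3820 = 895 - 3820 = -2925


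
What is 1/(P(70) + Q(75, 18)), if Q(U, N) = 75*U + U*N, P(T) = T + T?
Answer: 1/7115 ≈ 0.00014055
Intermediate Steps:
P(T) = 2*T
Q(U, N) = 75*U + N*U
1/(P(70) + Q(75, 18)) = 1/(2*70 + 75*(75 + 18)) = 1/(140 + 75*93) = 1/(140 + 6975) = 1/7115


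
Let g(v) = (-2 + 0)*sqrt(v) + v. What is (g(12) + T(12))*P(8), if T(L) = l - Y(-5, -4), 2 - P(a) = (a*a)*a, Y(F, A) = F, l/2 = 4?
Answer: -12750 + 2040*sqrt(3) ≈ -9216.6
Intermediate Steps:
l = 8 (l = 2*4 = 8)
P(a) = 2 - a**3 (P(a) = 2 - a*a*a = 2 - a**2*a = 2 - a**3)
g(v) = v - 2*sqrt(v) (g(v) = -2*sqrt(v) + v = v - 2*sqrt(v))
T(L) = 13 (T(L) = 8 - 1*(-5) = 8 + 5 = 13)
(g(12) + T(12))*P(8) = ((12 - 4*sqrt(3)) + 13)*(2 - 1*8**3) = ((12 - 4*sqrt(3)) + 13)*(2 - 1*512) = ((12 - 4*sqrt(3)) + 13)*(2 - 512) = (25 - 4*sqrt(3))*(-510) = -12750 + 2040*sqrt(3)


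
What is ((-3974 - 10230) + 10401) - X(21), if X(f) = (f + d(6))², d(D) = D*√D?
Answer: -4460 - 252*√6 ≈ -5077.3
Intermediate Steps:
d(D) = D^(3/2)
X(f) = (f + 6*√6)² (X(f) = (f + 6^(3/2))² = (f + 6*√6)²)
((-3974 - 10230) + 10401) - X(21) = ((-3974 - 10230) + 10401) - (21 + 6*√6)² = (-14204 + 10401) - (21 + 6*√6)² = -3803 - (21 + 6*√6)²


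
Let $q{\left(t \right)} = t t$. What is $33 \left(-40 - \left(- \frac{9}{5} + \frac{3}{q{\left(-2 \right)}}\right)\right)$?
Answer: $- \frac{25707}{20} \approx -1285.3$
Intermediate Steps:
$q{\left(t \right)} = t^{2}$
$33 \left(-40 - \left(- \frac{9}{5} + \frac{3}{q{\left(-2 \right)}}\right)\right) = 33 \left(-40 - \left(- \frac{9}{5} + \frac{3}{4}\right)\right) = 33 \left(-40 - - \frac{21}{20}\right) = 33 \left(-40 + \left(\frac{9}{5} - \frac{3}{4}\right)\right) = 33 \left(-40 + \frac{21}{20}\right) = 33 \left(- \frac{779}{20}\right) = - \frac{25707}{20}$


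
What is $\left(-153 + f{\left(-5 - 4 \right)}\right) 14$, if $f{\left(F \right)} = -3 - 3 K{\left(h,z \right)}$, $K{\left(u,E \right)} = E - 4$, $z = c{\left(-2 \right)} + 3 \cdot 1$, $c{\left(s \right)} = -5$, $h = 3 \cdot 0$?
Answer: $-1932$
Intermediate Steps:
$h = 0$
$z = -2$ ($z = -5 + 3 \cdot 1 = -5 + 3 = -2$)
$K{\left(u,E \right)} = -4 + E$
$f{\left(F \right)} = 15$ ($f{\left(F \right)} = -3 - 3 \left(-4 - 2\right) = -3 - -18 = -3 + 18 = 15$)
$\left(-153 + f{\left(-5 - 4 \right)}\right) 14 = \left(-153 + 15\right) 14 = \left(-138\right) 14 = -1932$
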